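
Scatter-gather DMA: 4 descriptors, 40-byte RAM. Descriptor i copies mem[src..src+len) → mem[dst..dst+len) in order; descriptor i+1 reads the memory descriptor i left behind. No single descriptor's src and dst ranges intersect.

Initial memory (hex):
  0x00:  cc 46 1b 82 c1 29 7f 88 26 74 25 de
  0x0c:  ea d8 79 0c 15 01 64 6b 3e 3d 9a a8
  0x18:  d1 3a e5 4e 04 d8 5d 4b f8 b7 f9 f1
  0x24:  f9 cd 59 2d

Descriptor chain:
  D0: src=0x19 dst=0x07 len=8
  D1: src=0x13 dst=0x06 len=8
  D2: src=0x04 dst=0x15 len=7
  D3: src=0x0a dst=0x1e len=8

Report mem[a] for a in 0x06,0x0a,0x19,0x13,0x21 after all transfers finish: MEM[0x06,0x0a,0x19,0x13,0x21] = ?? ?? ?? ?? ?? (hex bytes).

MEM[0x06,0x0a,0x19,0x13,0x21] = 6b a8 3d 6b e5

#0 dst[0x07+8] := {0x3a,0xe5,0x4e,0x04,0xd8,0x5d,0x4b,0xf8}
#1 dst[0x06+8] := {0x6b,0x3e,0x3d,0x9a,0xa8,0xd1,0x3a,0xe5}
#2 dst[0x15+7] := {0xc1,0x29,0x6b,0x3e,0x3d,0x9a,0xa8}
#3 dst[0x1e+8] := {0xa8,0xd1,0x3a,0xe5,0xf8,0x0c,0x15,0x01}
query mem[0x06]=0x6b, mem[0x0a]=0xa8, mem[0x19]=0x3d, mem[0x13]=0x6b, mem[0x21]=0xe5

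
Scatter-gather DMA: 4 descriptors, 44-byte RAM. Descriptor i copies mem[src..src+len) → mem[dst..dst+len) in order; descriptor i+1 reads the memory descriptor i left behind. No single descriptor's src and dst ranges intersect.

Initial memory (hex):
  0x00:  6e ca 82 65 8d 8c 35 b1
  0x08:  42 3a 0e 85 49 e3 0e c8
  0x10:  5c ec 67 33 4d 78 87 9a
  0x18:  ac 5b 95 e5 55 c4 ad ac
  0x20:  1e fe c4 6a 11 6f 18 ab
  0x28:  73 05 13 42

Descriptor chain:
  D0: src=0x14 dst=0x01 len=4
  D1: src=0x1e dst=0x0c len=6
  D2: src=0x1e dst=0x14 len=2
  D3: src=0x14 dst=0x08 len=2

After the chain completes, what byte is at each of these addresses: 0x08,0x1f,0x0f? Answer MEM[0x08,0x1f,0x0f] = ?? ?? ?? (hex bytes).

  after D0: wrote 4B at 0x01 = 4d78879a
  after D1: wrote 6B at 0x0c = adac1efec46a
  after D2: wrote 2B at 0x14 = adac
  after D3: wrote 2B at 0x08 = adac
query mem[0x08]=0xad, mem[0x1f]=0xac, mem[0x0f]=0xfe

MEM[0x08,0x1f,0x0f] = ad ac fe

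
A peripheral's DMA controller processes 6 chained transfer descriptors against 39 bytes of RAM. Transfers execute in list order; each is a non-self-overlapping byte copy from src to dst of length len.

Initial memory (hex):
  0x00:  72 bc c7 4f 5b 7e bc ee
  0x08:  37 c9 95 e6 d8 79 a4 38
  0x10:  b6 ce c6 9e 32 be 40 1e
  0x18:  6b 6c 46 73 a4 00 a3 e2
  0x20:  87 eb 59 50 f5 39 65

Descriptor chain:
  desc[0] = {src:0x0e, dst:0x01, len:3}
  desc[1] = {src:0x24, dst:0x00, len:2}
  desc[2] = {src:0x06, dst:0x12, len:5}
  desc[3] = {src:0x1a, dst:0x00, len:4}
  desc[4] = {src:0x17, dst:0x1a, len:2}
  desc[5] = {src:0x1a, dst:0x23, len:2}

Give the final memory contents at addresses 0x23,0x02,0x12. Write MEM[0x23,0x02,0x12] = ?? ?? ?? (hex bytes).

MEM[0x23,0x02,0x12] = 1e a4 bc

#0 dst[0x01+3] := {0xa4,0x38,0xb6}
#1 dst[0x00+2] := {0xf5,0x39}
#2 dst[0x12+5] := {0xbc,0xee,0x37,0xc9,0x95}
#3 dst[0x00+4] := {0x46,0x73,0xa4,0x00}
#4 dst[0x1a+2] := {0x1e,0x6b}
#5 dst[0x23+2] := {0x1e,0x6b}
query mem[0x23]=0x1e, mem[0x02]=0xa4, mem[0x12]=0xbc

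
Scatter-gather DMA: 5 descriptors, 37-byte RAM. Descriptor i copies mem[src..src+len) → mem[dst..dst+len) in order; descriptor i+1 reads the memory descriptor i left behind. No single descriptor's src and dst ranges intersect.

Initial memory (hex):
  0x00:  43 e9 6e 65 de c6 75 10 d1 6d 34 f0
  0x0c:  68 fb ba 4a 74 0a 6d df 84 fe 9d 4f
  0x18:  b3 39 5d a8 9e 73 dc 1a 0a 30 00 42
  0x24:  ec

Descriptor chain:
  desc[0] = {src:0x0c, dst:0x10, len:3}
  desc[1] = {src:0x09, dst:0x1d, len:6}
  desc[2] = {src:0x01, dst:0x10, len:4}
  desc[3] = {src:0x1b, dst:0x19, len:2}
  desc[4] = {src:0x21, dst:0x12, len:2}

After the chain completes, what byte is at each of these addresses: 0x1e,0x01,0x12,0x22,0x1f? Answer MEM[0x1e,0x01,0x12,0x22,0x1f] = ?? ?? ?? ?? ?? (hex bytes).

D0: mem[0x10..0x12] <- [68 fb ba]
D1: mem[0x1d..0x22] <- [6d 34 f0 68 fb ba]
D2: mem[0x10..0x13] <- [e9 6e 65 de]
D3: mem[0x19..0x1a] <- [a8 9e]
D4: mem[0x12..0x13] <- [fb ba]
query mem[0x1e]=0x34, mem[0x01]=0xe9, mem[0x12]=0xfb, mem[0x22]=0xba, mem[0x1f]=0xf0

MEM[0x1e,0x01,0x12,0x22,0x1f] = 34 e9 fb ba f0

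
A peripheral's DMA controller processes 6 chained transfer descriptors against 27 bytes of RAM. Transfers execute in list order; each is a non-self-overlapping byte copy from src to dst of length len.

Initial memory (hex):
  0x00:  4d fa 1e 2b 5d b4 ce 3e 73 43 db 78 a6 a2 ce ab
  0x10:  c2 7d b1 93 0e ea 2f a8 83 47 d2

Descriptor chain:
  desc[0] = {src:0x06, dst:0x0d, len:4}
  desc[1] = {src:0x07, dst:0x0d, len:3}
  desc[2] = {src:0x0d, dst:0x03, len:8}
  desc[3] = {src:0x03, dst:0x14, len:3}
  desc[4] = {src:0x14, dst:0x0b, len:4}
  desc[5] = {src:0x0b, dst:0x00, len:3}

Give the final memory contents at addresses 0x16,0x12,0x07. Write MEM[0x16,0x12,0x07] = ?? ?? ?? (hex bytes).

MEM[0x16,0x12,0x07] = 43 b1 7d

[0] 0x06->0x0d len=4 : ce 3e 73 43
[1] 0x07->0x0d len=3 : 3e 73 43
[2] 0x0d->0x03 len=8 : 3e 73 43 43 7d b1 93 0e
[3] 0x03->0x14 len=3 : 3e 73 43
[4] 0x14->0x0b len=4 : 3e 73 43 a8
[5] 0x0b->0x00 len=3 : 3e 73 43
query mem[0x16]=0x43, mem[0x12]=0xb1, mem[0x07]=0x7d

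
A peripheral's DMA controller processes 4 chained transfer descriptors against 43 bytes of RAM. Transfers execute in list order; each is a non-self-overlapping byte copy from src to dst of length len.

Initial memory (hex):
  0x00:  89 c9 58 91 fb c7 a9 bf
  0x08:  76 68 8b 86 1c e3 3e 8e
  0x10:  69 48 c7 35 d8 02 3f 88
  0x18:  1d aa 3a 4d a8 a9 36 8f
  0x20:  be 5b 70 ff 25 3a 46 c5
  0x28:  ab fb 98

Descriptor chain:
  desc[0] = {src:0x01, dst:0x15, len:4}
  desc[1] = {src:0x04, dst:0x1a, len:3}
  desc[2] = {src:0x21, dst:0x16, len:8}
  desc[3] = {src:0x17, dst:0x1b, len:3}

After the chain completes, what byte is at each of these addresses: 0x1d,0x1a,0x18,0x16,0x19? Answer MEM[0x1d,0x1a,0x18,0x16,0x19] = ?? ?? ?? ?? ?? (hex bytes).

MEM[0x1d,0x1a,0x18,0x16,0x19] = 25 3a ff 5b 25

[0] 0x01->0x15 len=4 : c9 58 91 fb
[1] 0x04->0x1a len=3 : fb c7 a9
[2] 0x21->0x16 len=8 : 5b 70 ff 25 3a 46 c5 ab
[3] 0x17->0x1b len=3 : 70 ff 25
query mem[0x1d]=0x25, mem[0x1a]=0x3a, mem[0x18]=0xff, mem[0x16]=0x5b, mem[0x19]=0x25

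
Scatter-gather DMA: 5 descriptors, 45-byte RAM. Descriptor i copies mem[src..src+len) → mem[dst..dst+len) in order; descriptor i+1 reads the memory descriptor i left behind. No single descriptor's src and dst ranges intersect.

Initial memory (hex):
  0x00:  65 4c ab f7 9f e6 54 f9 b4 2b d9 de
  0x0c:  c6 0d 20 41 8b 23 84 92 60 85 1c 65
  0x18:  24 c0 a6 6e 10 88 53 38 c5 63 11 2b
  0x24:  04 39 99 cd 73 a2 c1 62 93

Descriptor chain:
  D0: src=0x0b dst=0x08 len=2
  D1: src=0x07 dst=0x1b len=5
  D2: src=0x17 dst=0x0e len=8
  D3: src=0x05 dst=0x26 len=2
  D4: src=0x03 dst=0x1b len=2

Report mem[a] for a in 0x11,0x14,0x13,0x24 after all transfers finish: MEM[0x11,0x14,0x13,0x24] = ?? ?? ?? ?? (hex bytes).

  after D0: wrote 2B at 0x08 = dec6
  after D1: wrote 5B at 0x1b = f9dec6d9de
  after D2: wrote 8B at 0x0e = 6524c0a6f9dec6d9
  after D3: wrote 2B at 0x26 = e654
  after D4: wrote 2B at 0x1b = f79f
query mem[0x11]=0xa6, mem[0x14]=0xc6, mem[0x13]=0xde, mem[0x24]=0x04

MEM[0x11,0x14,0x13,0x24] = a6 c6 de 04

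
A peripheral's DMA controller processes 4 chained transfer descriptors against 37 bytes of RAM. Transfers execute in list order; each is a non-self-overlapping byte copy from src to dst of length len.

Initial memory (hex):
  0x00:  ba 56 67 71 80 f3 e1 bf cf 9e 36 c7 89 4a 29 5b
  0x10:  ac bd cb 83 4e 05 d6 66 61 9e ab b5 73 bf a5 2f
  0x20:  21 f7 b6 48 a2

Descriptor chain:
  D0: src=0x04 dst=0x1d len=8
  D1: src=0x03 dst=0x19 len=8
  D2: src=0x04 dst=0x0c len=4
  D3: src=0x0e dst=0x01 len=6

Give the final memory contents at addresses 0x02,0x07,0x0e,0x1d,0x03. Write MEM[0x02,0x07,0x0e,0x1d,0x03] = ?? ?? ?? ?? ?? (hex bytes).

#0 dst[0x1d+8] := {0x80,0xf3,0xe1,0xbf,0xcf,0x9e,0x36,0xc7}
#1 dst[0x19+8] := {0x71,0x80,0xf3,0xe1,0xbf,0xcf,0x9e,0x36}
#2 dst[0x0c+4] := {0x80,0xf3,0xe1,0xbf}
#3 dst[0x01+6] := {0xe1,0xbf,0xac,0xbd,0xcb,0x83}
query mem[0x02]=0xbf, mem[0x07]=0xbf, mem[0x0e]=0xe1, mem[0x1d]=0xbf, mem[0x03]=0xac

MEM[0x02,0x07,0x0e,0x1d,0x03] = bf bf e1 bf ac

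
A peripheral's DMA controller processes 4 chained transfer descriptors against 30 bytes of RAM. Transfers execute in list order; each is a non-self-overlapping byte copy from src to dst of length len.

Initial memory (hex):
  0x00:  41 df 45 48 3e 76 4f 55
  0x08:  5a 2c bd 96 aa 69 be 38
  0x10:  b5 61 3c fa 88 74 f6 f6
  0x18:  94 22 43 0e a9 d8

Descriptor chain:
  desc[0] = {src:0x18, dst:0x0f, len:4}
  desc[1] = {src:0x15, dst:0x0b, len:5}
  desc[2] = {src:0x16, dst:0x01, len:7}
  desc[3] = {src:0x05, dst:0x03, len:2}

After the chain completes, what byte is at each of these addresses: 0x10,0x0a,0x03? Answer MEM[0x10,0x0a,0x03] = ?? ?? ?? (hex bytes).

MEM[0x10,0x0a,0x03] = 22 bd 43

  after D0: wrote 4B at 0x0f = 9422430e
  after D1: wrote 5B at 0x0b = 74f6f69422
  after D2: wrote 7B at 0x01 = f6f69422430ea9
  after D3: wrote 2B at 0x03 = 430e
query mem[0x10]=0x22, mem[0x0a]=0xbd, mem[0x03]=0x43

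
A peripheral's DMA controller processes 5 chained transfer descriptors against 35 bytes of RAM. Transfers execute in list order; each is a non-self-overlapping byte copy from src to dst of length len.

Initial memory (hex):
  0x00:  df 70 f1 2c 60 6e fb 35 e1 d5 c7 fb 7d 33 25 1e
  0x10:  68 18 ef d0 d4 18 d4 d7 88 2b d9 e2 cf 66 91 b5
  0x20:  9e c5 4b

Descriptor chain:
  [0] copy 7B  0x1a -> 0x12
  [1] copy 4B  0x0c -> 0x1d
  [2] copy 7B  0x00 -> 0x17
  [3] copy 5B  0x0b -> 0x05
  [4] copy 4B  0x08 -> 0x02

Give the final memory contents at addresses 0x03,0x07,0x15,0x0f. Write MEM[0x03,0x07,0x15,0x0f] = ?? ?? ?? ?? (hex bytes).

MEM[0x03,0x07,0x15,0x0f] = 1e 33 66 1e

#0 dst[0x12+7] := {0xd9,0xe2,0xcf,0x66,0x91,0xb5,0x9e}
#1 dst[0x1d+4] := {0x7d,0x33,0x25,0x1e}
#2 dst[0x17+7] := {0xdf,0x70,0xf1,0x2c,0x60,0x6e,0xfb}
#3 dst[0x05+5] := {0xfb,0x7d,0x33,0x25,0x1e}
#4 dst[0x02+4] := {0x25,0x1e,0xc7,0xfb}
query mem[0x03]=0x1e, mem[0x07]=0x33, mem[0x15]=0x66, mem[0x0f]=0x1e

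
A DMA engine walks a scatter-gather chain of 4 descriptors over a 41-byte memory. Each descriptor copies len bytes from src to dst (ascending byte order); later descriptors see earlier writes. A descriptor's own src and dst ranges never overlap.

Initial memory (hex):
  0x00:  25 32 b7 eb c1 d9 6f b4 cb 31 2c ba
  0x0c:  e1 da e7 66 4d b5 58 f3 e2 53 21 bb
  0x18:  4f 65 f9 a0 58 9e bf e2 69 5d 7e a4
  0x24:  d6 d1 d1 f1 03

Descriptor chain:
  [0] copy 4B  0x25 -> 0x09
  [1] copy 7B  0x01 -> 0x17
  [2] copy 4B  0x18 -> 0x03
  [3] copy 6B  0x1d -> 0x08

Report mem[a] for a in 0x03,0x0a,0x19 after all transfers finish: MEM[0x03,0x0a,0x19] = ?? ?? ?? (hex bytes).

[0] 0x25->0x09 len=4 : d1 d1 f1 03
[1] 0x01->0x17 len=7 : 32 b7 eb c1 d9 6f b4
[2] 0x18->0x03 len=4 : b7 eb c1 d9
[3] 0x1d->0x08 len=6 : b4 bf e2 69 5d 7e
query mem[0x03]=0xb7, mem[0x0a]=0xe2, mem[0x19]=0xeb

MEM[0x03,0x0a,0x19] = b7 e2 eb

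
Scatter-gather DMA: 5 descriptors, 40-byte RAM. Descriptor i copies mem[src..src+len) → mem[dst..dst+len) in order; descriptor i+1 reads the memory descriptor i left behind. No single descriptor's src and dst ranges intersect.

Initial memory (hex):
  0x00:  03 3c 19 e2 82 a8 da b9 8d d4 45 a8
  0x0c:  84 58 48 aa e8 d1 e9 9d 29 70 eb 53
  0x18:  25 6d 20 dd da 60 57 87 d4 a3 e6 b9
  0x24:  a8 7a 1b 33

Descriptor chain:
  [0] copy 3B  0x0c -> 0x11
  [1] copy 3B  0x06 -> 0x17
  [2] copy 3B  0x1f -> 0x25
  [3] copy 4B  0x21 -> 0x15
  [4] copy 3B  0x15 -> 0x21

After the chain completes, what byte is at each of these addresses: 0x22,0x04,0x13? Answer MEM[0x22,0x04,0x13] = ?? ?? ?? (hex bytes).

MEM[0x22,0x04,0x13] = e6 82 48

[0] 0x0c->0x11 len=3 : 84 58 48
[1] 0x06->0x17 len=3 : da b9 8d
[2] 0x1f->0x25 len=3 : 87 d4 a3
[3] 0x21->0x15 len=4 : a3 e6 b9 a8
[4] 0x15->0x21 len=3 : a3 e6 b9
query mem[0x22]=0xe6, mem[0x04]=0x82, mem[0x13]=0x48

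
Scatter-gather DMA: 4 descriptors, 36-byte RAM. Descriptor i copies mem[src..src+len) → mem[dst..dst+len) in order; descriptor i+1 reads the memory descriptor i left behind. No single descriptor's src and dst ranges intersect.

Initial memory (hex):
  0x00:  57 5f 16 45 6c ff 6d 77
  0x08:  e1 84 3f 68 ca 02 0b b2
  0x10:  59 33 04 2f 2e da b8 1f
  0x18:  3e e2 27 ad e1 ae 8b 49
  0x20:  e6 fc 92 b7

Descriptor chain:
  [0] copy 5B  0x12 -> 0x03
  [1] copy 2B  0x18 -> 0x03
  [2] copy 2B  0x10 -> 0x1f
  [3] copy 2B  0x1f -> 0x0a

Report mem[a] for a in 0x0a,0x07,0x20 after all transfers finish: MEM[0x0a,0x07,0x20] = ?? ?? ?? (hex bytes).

D0: mem[0x03..0x07] <- [04 2f 2e da b8]
D1: mem[0x03..0x04] <- [3e e2]
D2: mem[0x1f..0x20] <- [59 33]
D3: mem[0x0a..0x0b] <- [59 33]
query mem[0x0a]=0x59, mem[0x07]=0xb8, mem[0x20]=0x33

MEM[0x0a,0x07,0x20] = 59 b8 33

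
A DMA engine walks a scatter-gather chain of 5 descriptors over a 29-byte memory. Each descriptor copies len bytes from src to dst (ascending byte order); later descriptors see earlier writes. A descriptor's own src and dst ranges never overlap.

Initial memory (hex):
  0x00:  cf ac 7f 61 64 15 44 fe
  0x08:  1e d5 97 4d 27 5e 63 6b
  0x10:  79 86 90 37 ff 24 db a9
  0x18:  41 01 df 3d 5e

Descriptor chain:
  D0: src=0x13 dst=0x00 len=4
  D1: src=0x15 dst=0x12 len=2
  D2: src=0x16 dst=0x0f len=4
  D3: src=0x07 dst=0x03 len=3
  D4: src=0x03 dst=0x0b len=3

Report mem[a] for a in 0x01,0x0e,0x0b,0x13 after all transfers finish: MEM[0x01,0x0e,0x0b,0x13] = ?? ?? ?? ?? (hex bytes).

[0] 0x13->0x00 len=4 : 37 ff 24 db
[1] 0x15->0x12 len=2 : 24 db
[2] 0x16->0x0f len=4 : db a9 41 01
[3] 0x07->0x03 len=3 : fe 1e d5
[4] 0x03->0x0b len=3 : fe 1e d5
query mem[0x01]=0xff, mem[0x0e]=0x63, mem[0x0b]=0xfe, mem[0x13]=0xdb

MEM[0x01,0x0e,0x0b,0x13] = ff 63 fe db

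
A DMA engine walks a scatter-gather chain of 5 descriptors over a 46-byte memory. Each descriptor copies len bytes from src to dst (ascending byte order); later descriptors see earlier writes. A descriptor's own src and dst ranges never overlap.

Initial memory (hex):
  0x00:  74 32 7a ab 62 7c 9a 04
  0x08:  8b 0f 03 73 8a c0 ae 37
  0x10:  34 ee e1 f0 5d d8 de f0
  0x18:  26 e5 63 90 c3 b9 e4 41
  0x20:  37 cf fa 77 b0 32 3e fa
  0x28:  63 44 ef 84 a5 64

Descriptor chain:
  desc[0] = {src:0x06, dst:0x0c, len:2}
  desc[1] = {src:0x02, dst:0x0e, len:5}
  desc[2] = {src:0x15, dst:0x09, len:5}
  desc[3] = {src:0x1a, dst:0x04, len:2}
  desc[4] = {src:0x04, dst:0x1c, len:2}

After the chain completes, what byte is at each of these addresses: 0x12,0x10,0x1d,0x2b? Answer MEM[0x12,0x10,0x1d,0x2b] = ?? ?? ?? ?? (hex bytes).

MEM[0x12,0x10,0x1d,0x2b] = 9a 62 90 84

  after D0: wrote 2B at 0x0c = 9a04
  after D1: wrote 5B at 0x0e = 7aab627c9a
  after D2: wrote 5B at 0x09 = d8def026e5
  after D3: wrote 2B at 0x04 = 6390
  after D4: wrote 2B at 0x1c = 6390
query mem[0x12]=0x9a, mem[0x10]=0x62, mem[0x1d]=0x90, mem[0x2b]=0x84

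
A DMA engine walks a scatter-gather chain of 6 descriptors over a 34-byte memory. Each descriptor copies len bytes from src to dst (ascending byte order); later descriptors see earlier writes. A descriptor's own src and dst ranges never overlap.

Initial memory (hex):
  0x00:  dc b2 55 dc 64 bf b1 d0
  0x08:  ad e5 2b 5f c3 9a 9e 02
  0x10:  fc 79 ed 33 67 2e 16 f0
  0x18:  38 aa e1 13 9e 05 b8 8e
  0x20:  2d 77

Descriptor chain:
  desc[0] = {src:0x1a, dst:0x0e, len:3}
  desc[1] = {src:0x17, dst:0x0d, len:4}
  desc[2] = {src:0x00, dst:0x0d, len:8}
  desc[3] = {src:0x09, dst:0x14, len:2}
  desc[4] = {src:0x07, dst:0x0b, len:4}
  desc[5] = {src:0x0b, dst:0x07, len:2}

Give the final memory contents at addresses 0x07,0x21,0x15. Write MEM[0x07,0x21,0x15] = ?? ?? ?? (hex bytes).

#0 dst[0x0e+3] := {0xe1,0x13,0x9e}
#1 dst[0x0d+4] := {0xf0,0x38,0xaa,0xe1}
#2 dst[0x0d+8] := {0xdc,0xb2,0x55,0xdc,0x64,0xbf,0xb1,0xd0}
#3 dst[0x14+2] := {0xe5,0x2b}
#4 dst[0x0b+4] := {0xd0,0xad,0xe5,0x2b}
#5 dst[0x07+2] := {0xd0,0xad}
query mem[0x07]=0xd0, mem[0x21]=0x77, mem[0x15]=0x2b

MEM[0x07,0x21,0x15] = d0 77 2b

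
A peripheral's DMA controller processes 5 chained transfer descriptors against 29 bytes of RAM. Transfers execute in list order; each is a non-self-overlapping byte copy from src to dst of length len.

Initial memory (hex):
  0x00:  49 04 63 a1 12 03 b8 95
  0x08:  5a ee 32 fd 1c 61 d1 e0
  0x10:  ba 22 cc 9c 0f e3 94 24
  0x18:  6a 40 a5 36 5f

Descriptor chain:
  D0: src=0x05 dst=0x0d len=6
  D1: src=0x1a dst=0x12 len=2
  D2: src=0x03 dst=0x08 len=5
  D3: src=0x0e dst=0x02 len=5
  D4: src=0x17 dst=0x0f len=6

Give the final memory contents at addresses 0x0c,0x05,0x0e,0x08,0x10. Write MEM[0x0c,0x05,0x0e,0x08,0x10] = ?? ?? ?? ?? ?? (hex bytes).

MEM[0x0c,0x05,0x0e,0x08,0x10] = 95 ee b8 a1 6a

#0 dst[0x0d+6] := {0x03,0xb8,0x95,0x5a,0xee,0x32}
#1 dst[0x12+2] := {0xa5,0x36}
#2 dst[0x08+5] := {0xa1,0x12,0x03,0xb8,0x95}
#3 dst[0x02+5] := {0xb8,0x95,0x5a,0xee,0xa5}
#4 dst[0x0f+6] := {0x24,0x6a,0x40,0xa5,0x36,0x5f}
query mem[0x0c]=0x95, mem[0x05]=0xee, mem[0x0e]=0xb8, mem[0x08]=0xa1, mem[0x10]=0x6a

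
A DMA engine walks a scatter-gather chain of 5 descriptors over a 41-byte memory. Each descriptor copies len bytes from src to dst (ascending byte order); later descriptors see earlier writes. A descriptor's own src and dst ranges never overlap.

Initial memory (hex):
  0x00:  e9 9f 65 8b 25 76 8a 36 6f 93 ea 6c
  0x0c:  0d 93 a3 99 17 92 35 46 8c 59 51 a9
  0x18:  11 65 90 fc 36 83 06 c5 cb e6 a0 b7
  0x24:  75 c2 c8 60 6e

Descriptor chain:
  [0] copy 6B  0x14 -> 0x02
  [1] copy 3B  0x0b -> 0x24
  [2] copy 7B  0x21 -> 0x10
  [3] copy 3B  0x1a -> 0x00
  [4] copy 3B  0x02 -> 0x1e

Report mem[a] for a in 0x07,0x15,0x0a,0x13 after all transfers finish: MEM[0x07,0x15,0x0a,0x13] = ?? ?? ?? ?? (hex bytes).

MEM[0x07,0x15,0x0a,0x13] = 65 93 ea 6c

#0 dst[0x02+6] := {0x8c,0x59,0x51,0xa9,0x11,0x65}
#1 dst[0x24+3] := {0x6c,0x0d,0x93}
#2 dst[0x10+7] := {0xe6,0xa0,0xb7,0x6c,0x0d,0x93,0x60}
#3 dst[0x00+3] := {0x90,0xfc,0x36}
#4 dst[0x1e+3] := {0x36,0x59,0x51}
query mem[0x07]=0x65, mem[0x15]=0x93, mem[0x0a]=0xea, mem[0x13]=0x6c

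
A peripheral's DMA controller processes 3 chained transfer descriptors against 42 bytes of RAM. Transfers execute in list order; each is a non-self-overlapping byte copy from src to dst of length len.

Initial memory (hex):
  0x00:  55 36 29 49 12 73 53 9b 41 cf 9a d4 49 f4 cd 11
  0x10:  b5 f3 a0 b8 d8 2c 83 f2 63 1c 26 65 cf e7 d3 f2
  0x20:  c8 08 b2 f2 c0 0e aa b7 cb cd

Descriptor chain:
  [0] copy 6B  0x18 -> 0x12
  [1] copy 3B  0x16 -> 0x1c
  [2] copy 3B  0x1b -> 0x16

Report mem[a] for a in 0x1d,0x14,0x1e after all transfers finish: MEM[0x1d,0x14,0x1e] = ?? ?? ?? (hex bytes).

D0: mem[0x12..0x17] <- [63 1c 26 65 cf e7]
D1: mem[0x1c..0x1e] <- [cf e7 63]
D2: mem[0x16..0x18] <- [65 cf e7]
query mem[0x1d]=0xe7, mem[0x14]=0x26, mem[0x1e]=0x63

MEM[0x1d,0x14,0x1e] = e7 26 63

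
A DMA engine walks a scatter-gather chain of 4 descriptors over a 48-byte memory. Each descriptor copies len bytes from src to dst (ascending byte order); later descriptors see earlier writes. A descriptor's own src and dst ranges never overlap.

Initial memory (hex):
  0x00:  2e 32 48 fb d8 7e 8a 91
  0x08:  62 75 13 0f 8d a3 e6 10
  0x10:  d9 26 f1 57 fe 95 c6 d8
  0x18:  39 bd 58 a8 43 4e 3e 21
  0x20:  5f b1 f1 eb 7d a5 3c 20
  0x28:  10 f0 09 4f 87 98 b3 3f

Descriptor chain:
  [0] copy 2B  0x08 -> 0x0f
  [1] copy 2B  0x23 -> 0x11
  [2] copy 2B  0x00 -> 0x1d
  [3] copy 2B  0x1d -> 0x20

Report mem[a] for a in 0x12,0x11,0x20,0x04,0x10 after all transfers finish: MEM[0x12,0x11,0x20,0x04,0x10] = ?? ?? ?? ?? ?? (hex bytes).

[0] 0x08->0x0f len=2 : 62 75
[1] 0x23->0x11 len=2 : eb 7d
[2] 0x00->0x1d len=2 : 2e 32
[3] 0x1d->0x20 len=2 : 2e 32
query mem[0x12]=0x7d, mem[0x11]=0xeb, mem[0x20]=0x2e, mem[0x04]=0xd8, mem[0x10]=0x75

MEM[0x12,0x11,0x20,0x04,0x10] = 7d eb 2e d8 75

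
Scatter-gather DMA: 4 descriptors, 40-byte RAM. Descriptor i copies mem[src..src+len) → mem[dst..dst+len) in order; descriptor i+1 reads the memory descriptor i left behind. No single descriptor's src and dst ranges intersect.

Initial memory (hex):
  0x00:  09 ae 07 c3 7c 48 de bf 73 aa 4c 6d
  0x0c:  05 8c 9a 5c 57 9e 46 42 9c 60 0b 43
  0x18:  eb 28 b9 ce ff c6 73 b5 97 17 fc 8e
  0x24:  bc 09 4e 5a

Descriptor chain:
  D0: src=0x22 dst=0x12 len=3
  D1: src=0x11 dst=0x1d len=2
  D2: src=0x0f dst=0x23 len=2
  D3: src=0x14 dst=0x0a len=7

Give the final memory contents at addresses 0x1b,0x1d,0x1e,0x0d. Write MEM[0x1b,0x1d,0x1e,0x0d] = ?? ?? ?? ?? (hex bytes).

D0: mem[0x12..0x14] <- [fc 8e bc]
D1: mem[0x1d..0x1e] <- [9e fc]
D2: mem[0x23..0x24] <- [5c 57]
D3: mem[0x0a..0x10] <- [bc 60 0b 43 eb 28 b9]
query mem[0x1b]=0xce, mem[0x1d]=0x9e, mem[0x1e]=0xfc, mem[0x0d]=0x43

MEM[0x1b,0x1d,0x1e,0x0d] = ce 9e fc 43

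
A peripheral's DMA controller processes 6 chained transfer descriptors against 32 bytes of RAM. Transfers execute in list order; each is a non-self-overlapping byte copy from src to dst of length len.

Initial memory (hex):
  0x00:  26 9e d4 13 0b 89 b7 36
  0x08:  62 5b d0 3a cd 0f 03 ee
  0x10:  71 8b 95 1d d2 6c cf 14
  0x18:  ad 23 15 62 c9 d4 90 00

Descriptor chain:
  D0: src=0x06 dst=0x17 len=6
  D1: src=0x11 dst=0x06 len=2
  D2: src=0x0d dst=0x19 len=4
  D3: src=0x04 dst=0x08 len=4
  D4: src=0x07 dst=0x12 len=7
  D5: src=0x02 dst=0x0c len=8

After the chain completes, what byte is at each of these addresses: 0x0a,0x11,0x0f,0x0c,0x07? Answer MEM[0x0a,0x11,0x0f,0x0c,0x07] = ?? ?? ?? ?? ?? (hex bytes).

MEM[0x0a,0x11,0x0f,0x0c,0x07] = 8b 95 89 d4 95

  after D0: wrote 6B at 0x17 = b736625bd03a
  after D1: wrote 2B at 0x06 = 8b95
  after D2: wrote 4B at 0x19 = 0f03ee71
  after D3: wrote 4B at 0x08 = 0b898b95
  after D4: wrote 7B at 0x12 = 950b898b95cd0f
  after D5: wrote 8B at 0x0c = d4130b898b950b89
query mem[0x0a]=0x8b, mem[0x11]=0x95, mem[0x0f]=0x89, mem[0x0c]=0xd4, mem[0x07]=0x95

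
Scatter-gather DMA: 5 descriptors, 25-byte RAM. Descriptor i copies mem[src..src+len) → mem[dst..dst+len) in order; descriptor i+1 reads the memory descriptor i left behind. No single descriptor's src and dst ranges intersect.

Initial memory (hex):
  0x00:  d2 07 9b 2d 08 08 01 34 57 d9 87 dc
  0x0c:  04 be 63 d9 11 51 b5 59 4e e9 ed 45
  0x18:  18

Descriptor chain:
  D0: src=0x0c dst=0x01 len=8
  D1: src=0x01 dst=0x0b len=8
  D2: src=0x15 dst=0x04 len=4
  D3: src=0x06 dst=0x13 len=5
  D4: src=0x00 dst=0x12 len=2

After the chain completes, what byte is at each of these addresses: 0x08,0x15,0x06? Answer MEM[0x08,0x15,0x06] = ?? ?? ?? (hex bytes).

  after D0: wrote 8B at 0x01 = 04be63d91151b559
  after D1: wrote 8B at 0x0b = 04be63d91151b559
  after D2: wrote 4B at 0x04 = e9ed4518
  after D3: wrote 5B at 0x13 = 451859d987
  after D4: wrote 2B at 0x12 = d204
query mem[0x08]=0x59, mem[0x15]=0x59, mem[0x06]=0x45

MEM[0x08,0x15,0x06] = 59 59 45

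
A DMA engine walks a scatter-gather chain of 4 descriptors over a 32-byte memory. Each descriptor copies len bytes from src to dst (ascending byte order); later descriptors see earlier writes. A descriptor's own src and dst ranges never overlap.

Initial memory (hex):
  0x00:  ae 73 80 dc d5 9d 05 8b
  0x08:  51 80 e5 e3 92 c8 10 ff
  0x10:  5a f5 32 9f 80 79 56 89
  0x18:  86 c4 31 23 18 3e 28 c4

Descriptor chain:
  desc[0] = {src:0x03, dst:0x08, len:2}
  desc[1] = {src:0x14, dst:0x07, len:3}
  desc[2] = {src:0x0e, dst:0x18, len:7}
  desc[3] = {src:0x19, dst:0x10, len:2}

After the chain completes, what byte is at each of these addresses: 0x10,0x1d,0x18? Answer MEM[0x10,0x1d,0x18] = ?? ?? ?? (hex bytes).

MEM[0x10,0x1d,0x18] = ff 9f 10

[0] 0x03->0x08 len=2 : dc d5
[1] 0x14->0x07 len=3 : 80 79 56
[2] 0x0e->0x18 len=7 : 10 ff 5a f5 32 9f 80
[3] 0x19->0x10 len=2 : ff 5a
query mem[0x10]=0xff, mem[0x1d]=0x9f, mem[0x18]=0x10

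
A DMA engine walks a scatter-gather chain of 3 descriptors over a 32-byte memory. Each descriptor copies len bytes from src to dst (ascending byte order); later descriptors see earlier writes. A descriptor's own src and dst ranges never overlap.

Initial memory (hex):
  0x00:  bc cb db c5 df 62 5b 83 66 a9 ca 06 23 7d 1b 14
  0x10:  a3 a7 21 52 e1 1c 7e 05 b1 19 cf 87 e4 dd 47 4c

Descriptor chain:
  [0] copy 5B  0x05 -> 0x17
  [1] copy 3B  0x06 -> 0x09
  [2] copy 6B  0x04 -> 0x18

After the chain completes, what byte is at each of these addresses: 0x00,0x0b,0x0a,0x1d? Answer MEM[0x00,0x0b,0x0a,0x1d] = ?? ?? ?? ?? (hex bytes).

#0 dst[0x17+5] := {0x62,0x5b,0x83,0x66,0xa9}
#1 dst[0x09+3] := {0x5b,0x83,0x66}
#2 dst[0x18+6] := {0xdf,0x62,0x5b,0x83,0x66,0x5b}
query mem[0x00]=0xbc, mem[0x0b]=0x66, mem[0x0a]=0x83, mem[0x1d]=0x5b

MEM[0x00,0x0b,0x0a,0x1d] = bc 66 83 5b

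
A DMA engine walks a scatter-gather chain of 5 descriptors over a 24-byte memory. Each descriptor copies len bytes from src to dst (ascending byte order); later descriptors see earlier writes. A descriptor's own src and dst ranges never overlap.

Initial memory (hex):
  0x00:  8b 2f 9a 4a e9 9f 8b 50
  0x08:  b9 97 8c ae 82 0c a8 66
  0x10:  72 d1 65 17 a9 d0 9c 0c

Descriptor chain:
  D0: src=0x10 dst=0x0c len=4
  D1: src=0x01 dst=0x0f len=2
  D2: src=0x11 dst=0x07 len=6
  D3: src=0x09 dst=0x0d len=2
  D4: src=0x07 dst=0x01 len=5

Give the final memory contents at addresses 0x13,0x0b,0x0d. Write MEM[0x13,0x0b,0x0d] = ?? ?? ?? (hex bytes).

MEM[0x13,0x0b,0x0d] = 17 d0 17

#0 dst[0x0c+4] := {0x72,0xd1,0x65,0x17}
#1 dst[0x0f+2] := {0x2f,0x9a}
#2 dst[0x07+6] := {0xd1,0x65,0x17,0xa9,0xd0,0x9c}
#3 dst[0x0d+2] := {0x17,0xa9}
#4 dst[0x01+5] := {0xd1,0x65,0x17,0xa9,0xd0}
query mem[0x13]=0x17, mem[0x0b]=0xd0, mem[0x0d]=0x17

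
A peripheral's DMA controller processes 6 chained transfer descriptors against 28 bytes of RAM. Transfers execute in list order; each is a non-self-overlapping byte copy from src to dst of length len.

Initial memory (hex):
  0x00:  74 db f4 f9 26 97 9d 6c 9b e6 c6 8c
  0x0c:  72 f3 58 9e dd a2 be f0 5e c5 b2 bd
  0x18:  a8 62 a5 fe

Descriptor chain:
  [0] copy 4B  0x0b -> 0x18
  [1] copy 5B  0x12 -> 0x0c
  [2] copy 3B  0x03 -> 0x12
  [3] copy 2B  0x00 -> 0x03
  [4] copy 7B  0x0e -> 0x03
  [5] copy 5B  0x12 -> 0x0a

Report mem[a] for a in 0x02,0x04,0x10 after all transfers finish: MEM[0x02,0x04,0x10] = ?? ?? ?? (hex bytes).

[0] 0x0b->0x18 len=4 : 8c 72 f3 58
[1] 0x12->0x0c len=5 : be f0 5e c5 b2
[2] 0x03->0x12 len=3 : f9 26 97
[3] 0x00->0x03 len=2 : 74 db
[4] 0x0e->0x03 len=7 : 5e c5 b2 a2 f9 26 97
[5] 0x12->0x0a len=5 : f9 26 97 c5 b2
query mem[0x02]=0xf4, mem[0x04]=0xc5, mem[0x10]=0xb2

MEM[0x02,0x04,0x10] = f4 c5 b2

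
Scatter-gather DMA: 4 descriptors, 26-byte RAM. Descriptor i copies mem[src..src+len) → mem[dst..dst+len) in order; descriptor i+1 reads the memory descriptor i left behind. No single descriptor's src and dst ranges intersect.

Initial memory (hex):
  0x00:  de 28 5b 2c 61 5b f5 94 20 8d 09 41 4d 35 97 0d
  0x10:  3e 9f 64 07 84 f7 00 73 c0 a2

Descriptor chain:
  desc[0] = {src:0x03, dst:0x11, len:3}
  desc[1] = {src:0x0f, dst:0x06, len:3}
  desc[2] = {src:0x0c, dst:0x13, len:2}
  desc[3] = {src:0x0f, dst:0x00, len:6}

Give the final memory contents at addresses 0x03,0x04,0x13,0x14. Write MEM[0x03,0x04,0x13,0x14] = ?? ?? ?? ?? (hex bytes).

MEM[0x03,0x04,0x13,0x14] = 61 4d 4d 35

  after D0: wrote 3B at 0x11 = 2c615b
  after D1: wrote 3B at 0x06 = 0d3e2c
  after D2: wrote 2B at 0x13 = 4d35
  after D3: wrote 6B at 0x00 = 0d3e2c614d35
query mem[0x03]=0x61, mem[0x04]=0x4d, mem[0x13]=0x4d, mem[0x14]=0x35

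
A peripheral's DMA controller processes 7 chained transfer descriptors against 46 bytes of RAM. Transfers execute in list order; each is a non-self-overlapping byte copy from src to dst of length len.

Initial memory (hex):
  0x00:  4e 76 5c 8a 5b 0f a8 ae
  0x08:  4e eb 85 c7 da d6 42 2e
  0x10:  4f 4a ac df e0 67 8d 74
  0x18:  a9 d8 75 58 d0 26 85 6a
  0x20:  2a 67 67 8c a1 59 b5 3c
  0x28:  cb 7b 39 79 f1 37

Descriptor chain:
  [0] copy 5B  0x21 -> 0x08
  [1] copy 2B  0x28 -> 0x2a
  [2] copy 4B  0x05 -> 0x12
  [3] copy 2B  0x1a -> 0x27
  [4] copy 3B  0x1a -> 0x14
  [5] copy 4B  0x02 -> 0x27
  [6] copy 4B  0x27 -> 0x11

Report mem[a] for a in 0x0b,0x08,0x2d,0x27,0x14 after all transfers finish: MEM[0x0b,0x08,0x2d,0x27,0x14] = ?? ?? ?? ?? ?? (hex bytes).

MEM[0x0b,0x08,0x2d,0x27,0x14] = a1 67 37 5c 0f

#0 dst[0x08+5] := {0x67,0x67,0x8c,0xa1,0x59}
#1 dst[0x2a+2] := {0xcb,0x7b}
#2 dst[0x12+4] := {0x0f,0xa8,0xae,0x67}
#3 dst[0x27+2] := {0x75,0x58}
#4 dst[0x14+3] := {0x75,0x58,0xd0}
#5 dst[0x27+4] := {0x5c,0x8a,0x5b,0x0f}
#6 dst[0x11+4] := {0x5c,0x8a,0x5b,0x0f}
query mem[0x0b]=0xa1, mem[0x08]=0x67, mem[0x2d]=0x37, mem[0x27]=0x5c, mem[0x14]=0x0f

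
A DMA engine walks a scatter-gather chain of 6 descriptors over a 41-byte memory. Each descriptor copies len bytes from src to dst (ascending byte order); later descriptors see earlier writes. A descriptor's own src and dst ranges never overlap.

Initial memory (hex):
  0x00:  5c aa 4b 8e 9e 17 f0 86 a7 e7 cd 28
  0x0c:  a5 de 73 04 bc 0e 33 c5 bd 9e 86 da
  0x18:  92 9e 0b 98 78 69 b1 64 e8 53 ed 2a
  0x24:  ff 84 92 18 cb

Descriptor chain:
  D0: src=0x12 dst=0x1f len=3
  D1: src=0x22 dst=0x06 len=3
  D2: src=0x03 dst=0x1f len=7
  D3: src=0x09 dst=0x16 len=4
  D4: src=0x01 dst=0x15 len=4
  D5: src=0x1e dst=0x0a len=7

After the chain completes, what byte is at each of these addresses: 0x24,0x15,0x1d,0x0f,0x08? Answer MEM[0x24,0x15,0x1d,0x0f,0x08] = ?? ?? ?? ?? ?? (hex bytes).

MEM[0x24,0x15,0x1d,0x0f,0x08] = ff aa 69 2a ff

D0: mem[0x1f..0x21] <- [33 c5 bd]
D1: mem[0x06..0x08] <- [ed 2a ff]
D2: mem[0x1f..0x25] <- [8e 9e 17 ed 2a ff e7]
D3: mem[0x16..0x19] <- [e7 cd 28 a5]
D4: mem[0x15..0x18] <- [aa 4b 8e 9e]
D5: mem[0x0a..0x10] <- [b1 8e 9e 17 ed 2a ff]
query mem[0x24]=0xff, mem[0x15]=0xaa, mem[0x1d]=0x69, mem[0x0f]=0x2a, mem[0x08]=0xff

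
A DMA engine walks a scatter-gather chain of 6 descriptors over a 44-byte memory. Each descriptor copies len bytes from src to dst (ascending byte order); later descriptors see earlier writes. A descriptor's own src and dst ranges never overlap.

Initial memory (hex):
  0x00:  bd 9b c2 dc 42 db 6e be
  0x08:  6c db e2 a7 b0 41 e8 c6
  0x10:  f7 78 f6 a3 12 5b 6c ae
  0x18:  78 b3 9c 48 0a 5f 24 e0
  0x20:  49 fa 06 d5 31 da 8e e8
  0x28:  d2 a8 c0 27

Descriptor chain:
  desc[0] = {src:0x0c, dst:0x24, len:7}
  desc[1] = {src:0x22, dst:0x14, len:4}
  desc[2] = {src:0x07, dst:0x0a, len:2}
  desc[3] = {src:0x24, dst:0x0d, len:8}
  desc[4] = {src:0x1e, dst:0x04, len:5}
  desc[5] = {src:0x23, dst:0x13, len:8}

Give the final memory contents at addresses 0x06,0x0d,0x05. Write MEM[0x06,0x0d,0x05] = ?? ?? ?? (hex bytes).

  after D0: wrote 7B at 0x24 = b041e8c6f778f6
  after D1: wrote 4B at 0x14 = 06d5b041
  after D2: wrote 2B at 0x0a = be6c
  after D3: wrote 8B at 0x0d = b041e8c6f778f627
  after D4: wrote 5B at 0x04 = 24e049fa06
  after D5: wrote 8B at 0x13 = d5b041e8c6f778f6
query mem[0x06]=0x49, mem[0x0d]=0xb0, mem[0x05]=0xe0

MEM[0x06,0x0d,0x05] = 49 b0 e0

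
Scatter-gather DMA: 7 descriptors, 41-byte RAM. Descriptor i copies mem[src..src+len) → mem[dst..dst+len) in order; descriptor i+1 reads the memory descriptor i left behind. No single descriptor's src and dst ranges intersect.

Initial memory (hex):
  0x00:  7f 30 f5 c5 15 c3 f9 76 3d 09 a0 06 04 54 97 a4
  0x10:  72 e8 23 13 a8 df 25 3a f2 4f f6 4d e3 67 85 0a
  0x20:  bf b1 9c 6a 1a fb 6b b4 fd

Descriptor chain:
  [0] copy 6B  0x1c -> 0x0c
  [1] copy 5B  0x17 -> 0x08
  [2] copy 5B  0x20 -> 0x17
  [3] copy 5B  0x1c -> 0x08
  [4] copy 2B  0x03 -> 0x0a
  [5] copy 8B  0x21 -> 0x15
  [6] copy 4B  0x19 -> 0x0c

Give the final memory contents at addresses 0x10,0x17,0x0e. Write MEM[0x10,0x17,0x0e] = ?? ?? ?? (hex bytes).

MEM[0x10,0x17,0x0e] = bf 6a b4

D0: mem[0x0c..0x11] <- [e3 67 85 0a bf b1]
D1: mem[0x08..0x0c] <- [3a f2 4f f6 4d]
D2: mem[0x17..0x1b] <- [bf b1 9c 6a 1a]
D3: mem[0x08..0x0c] <- [e3 67 85 0a bf]
D4: mem[0x0a..0x0b] <- [c5 15]
D5: mem[0x15..0x1c] <- [b1 9c 6a 1a fb 6b b4 fd]
D6: mem[0x0c..0x0f] <- [fb 6b b4 fd]
query mem[0x10]=0xbf, mem[0x17]=0x6a, mem[0x0e]=0xb4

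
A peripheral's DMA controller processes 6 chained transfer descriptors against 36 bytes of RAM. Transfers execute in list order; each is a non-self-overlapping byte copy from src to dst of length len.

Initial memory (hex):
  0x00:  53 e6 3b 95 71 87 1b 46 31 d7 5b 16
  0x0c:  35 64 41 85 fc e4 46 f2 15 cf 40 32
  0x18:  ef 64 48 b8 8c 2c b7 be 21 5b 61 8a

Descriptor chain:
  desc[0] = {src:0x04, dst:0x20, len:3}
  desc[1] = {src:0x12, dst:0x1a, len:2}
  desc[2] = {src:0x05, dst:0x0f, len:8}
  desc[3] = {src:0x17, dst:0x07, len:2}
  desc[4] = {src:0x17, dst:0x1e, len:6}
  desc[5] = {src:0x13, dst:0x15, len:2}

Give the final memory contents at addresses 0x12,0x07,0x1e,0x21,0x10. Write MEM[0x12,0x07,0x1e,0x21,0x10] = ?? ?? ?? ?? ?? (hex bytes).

[0] 0x04->0x20 len=3 : 71 87 1b
[1] 0x12->0x1a len=2 : 46 f2
[2] 0x05->0x0f len=8 : 87 1b 46 31 d7 5b 16 35
[3] 0x17->0x07 len=2 : 32 ef
[4] 0x17->0x1e len=6 : 32 ef 64 46 f2 8c
[5] 0x13->0x15 len=2 : d7 5b
query mem[0x12]=0x31, mem[0x07]=0x32, mem[0x1e]=0x32, mem[0x21]=0x46, mem[0x10]=0x1b

MEM[0x12,0x07,0x1e,0x21,0x10] = 31 32 32 46 1b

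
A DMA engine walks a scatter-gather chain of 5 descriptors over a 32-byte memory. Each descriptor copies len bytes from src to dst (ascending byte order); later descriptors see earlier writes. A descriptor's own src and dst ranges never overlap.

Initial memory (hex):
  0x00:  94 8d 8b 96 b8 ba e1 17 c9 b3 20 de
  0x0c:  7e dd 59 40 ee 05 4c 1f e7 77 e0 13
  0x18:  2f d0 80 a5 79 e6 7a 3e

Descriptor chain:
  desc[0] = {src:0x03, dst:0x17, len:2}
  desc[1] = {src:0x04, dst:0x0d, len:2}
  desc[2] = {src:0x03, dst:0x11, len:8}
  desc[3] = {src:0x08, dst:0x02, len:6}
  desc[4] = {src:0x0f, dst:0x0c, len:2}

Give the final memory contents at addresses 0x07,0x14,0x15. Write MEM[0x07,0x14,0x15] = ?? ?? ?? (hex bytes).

D0: mem[0x17..0x18] <- [96 b8]
D1: mem[0x0d..0x0e] <- [b8 ba]
D2: mem[0x11..0x18] <- [96 b8 ba e1 17 c9 b3 20]
D3: mem[0x02..0x07] <- [c9 b3 20 de 7e b8]
D4: mem[0x0c..0x0d] <- [40 ee]
query mem[0x07]=0xb8, mem[0x14]=0xe1, mem[0x15]=0x17

MEM[0x07,0x14,0x15] = b8 e1 17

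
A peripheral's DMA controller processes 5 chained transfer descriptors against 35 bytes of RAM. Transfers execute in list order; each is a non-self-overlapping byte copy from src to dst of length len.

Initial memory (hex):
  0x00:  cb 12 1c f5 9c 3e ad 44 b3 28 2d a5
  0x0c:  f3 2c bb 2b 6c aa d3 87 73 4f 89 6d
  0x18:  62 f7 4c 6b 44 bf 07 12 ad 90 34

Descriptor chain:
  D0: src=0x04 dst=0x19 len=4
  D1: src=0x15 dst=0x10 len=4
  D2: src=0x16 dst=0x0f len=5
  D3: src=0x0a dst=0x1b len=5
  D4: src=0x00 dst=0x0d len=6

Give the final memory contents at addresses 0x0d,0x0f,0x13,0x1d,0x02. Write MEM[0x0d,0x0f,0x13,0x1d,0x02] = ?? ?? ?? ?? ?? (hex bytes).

D0: mem[0x19..0x1c] <- [9c 3e ad 44]
D1: mem[0x10..0x13] <- [4f 89 6d 62]
D2: mem[0x0f..0x13] <- [89 6d 62 9c 3e]
D3: mem[0x1b..0x1f] <- [2d a5 f3 2c bb]
D4: mem[0x0d..0x12] <- [cb 12 1c f5 9c 3e]
query mem[0x0d]=0xcb, mem[0x0f]=0x1c, mem[0x13]=0x3e, mem[0x1d]=0xf3, mem[0x02]=0x1c

MEM[0x0d,0x0f,0x13,0x1d,0x02] = cb 1c 3e f3 1c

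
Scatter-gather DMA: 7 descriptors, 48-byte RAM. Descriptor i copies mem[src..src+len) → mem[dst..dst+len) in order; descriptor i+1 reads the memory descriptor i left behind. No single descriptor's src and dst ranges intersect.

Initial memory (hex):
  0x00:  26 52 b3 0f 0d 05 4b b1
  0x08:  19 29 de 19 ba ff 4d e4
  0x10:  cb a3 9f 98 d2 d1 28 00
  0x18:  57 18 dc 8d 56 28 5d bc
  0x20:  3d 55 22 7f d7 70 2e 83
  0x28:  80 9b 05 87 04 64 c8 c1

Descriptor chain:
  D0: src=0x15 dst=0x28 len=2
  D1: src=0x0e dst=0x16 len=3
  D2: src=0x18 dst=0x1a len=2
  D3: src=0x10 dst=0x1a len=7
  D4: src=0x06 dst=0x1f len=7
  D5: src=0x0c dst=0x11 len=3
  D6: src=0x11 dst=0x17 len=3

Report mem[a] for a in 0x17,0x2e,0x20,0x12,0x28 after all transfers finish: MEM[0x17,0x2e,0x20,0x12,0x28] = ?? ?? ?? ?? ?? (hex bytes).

[0] 0x15->0x28 len=2 : d1 28
[1] 0x0e->0x16 len=3 : 4d e4 cb
[2] 0x18->0x1a len=2 : cb 18
[3] 0x10->0x1a len=7 : cb a3 9f 98 d2 d1 4d
[4] 0x06->0x1f len=7 : 4b b1 19 29 de 19 ba
[5] 0x0c->0x11 len=3 : ba ff 4d
[6] 0x11->0x17 len=3 : ba ff 4d
query mem[0x17]=0xba, mem[0x2e]=0xc8, mem[0x20]=0xb1, mem[0x12]=0xff, mem[0x28]=0xd1

MEM[0x17,0x2e,0x20,0x12,0x28] = ba c8 b1 ff d1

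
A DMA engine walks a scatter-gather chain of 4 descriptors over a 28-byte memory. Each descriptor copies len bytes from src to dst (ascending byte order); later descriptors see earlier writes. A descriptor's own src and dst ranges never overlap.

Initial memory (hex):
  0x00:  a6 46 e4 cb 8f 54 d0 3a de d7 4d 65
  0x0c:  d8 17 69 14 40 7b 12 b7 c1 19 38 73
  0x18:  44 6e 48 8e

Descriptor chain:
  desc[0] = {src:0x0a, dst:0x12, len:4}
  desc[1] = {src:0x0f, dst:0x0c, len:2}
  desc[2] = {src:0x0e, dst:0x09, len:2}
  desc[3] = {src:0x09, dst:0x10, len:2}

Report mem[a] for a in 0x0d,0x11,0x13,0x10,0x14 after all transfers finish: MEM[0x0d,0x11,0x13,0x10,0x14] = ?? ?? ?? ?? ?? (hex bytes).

MEM[0x0d,0x11,0x13,0x10,0x14] = 40 14 65 69 d8

  after D0: wrote 4B at 0x12 = 4d65d817
  after D1: wrote 2B at 0x0c = 1440
  after D2: wrote 2B at 0x09 = 6914
  after D3: wrote 2B at 0x10 = 6914
query mem[0x0d]=0x40, mem[0x11]=0x14, mem[0x13]=0x65, mem[0x10]=0x69, mem[0x14]=0xd8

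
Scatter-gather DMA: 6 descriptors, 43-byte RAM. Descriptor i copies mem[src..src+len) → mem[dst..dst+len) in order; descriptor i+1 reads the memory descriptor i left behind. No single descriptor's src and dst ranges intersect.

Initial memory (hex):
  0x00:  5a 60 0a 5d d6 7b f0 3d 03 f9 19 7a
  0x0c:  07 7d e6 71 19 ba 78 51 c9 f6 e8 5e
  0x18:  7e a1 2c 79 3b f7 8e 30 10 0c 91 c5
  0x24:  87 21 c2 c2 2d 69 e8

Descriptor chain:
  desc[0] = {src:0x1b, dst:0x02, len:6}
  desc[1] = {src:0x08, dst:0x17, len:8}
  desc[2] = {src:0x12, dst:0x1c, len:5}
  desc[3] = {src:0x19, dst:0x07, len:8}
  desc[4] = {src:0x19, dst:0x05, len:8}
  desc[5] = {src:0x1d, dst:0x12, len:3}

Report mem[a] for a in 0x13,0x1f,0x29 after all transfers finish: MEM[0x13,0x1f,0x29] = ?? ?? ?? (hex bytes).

#0 dst[0x02+6] := {0x79,0x3b,0xf7,0x8e,0x30,0x10}
#1 dst[0x17+8] := {0x03,0xf9,0x19,0x7a,0x07,0x7d,0xe6,0x71}
#2 dst[0x1c+5] := {0x78,0x51,0xc9,0xf6,0xe8}
#3 dst[0x07+8] := {0x19,0x7a,0x07,0x78,0x51,0xc9,0xf6,0xe8}
#4 dst[0x05+8] := {0x19,0x7a,0x07,0x78,0x51,0xc9,0xf6,0xe8}
#5 dst[0x12+3] := {0x51,0xc9,0xf6}
query mem[0x13]=0xc9, mem[0x1f]=0xf6, mem[0x29]=0x69

MEM[0x13,0x1f,0x29] = c9 f6 69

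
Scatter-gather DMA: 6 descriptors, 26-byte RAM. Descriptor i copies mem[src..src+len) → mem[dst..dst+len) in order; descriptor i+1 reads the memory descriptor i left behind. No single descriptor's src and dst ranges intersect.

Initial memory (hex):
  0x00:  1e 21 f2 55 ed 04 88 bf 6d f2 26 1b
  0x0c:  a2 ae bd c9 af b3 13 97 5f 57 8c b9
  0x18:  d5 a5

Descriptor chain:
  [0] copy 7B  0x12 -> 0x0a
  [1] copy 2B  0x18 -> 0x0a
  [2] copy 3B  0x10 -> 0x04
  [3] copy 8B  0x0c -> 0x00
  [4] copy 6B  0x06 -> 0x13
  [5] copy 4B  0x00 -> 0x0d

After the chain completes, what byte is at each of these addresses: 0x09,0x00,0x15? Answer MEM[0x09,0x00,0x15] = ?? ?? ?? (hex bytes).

D0: mem[0x0a..0x10] <- [13 97 5f 57 8c b9 d5]
D1: mem[0x0a..0x0b] <- [d5 a5]
D2: mem[0x04..0x06] <- [d5 b3 13]
D3: mem[0x00..0x07] <- [5f 57 8c b9 d5 b3 13 97]
D4: mem[0x13..0x18] <- [13 97 6d f2 d5 a5]
D5: mem[0x0d..0x10] <- [5f 57 8c b9]
query mem[0x09]=0xf2, mem[0x00]=0x5f, mem[0x15]=0x6d

MEM[0x09,0x00,0x15] = f2 5f 6d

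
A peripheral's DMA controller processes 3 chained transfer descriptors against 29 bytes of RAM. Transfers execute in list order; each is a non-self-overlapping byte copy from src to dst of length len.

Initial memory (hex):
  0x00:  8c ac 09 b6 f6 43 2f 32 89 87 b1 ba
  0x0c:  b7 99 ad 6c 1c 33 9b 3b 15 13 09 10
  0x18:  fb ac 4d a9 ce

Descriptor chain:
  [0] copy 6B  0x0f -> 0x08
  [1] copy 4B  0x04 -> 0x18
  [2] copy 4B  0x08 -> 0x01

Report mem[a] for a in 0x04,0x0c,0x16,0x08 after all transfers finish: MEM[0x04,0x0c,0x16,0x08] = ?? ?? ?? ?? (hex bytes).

[0] 0x0f->0x08 len=6 : 6c 1c 33 9b 3b 15
[1] 0x04->0x18 len=4 : f6 43 2f 32
[2] 0x08->0x01 len=4 : 6c 1c 33 9b
query mem[0x04]=0x9b, mem[0x0c]=0x3b, mem[0x16]=0x09, mem[0x08]=0x6c

MEM[0x04,0x0c,0x16,0x08] = 9b 3b 09 6c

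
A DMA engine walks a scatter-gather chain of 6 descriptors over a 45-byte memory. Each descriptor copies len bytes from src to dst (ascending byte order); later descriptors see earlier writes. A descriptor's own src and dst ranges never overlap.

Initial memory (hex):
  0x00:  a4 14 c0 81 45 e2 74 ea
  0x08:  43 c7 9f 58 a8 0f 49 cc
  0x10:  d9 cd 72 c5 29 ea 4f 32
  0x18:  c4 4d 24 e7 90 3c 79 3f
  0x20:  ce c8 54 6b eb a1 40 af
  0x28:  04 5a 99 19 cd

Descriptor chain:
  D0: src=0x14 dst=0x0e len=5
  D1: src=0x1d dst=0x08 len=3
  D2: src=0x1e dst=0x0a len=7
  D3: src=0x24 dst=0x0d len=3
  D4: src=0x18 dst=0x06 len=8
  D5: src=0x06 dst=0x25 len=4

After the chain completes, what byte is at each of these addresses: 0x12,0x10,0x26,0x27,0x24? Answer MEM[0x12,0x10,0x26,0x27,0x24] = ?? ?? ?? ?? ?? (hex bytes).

#0 dst[0x0e+5] := {0x29,0xea,0x4f,0x32,0xc4}
#1 dst[0x08+3] := {0x3c,0x79,0x3f}
#2 dst[0x0a+7] := {0x79,0x3f,0xce,0xc8,0x54,0x6b,0xeb}
#3 dst[0x0d+3] := {0xeb,0xa1,0x40}
#4 dst[0x06+8] := {0xc4,0x4d,0x24,0xe7,0x90,0x3c,0x79,0x3f}
#5 dst[0x25+4] := {0xc4,0x4d,0x24,0xe7}
query mem[0x12]=0xc4, mem[0x10]=0xeb, mem[0x26]=0x4d, mem[0x27]=0x24, mem[0x24]=0xeb

MEM[0x12,0x10,0x26,0x27,0x24] = c4 eb 4d 24 eb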